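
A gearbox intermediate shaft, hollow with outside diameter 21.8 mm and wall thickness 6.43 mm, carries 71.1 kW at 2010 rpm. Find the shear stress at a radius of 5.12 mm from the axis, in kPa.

80300 kPa

ω = 2π·2010/60 = 210.5 rad/s, so T = P/ω = 71.1×10³ / 210.5 = 337.8 N·m.
J = π(d_o⁴ − d_i⁴)/32 = π(0.0218⁴ − 0.00894⁴)/32 = 2.155×10^-8 m⁴.
Shear stress varies linearly with radius: τ = T·r/J = 337.8 × 0.00512 / 2.155×10^-8 = 8.027×10^7 Pa.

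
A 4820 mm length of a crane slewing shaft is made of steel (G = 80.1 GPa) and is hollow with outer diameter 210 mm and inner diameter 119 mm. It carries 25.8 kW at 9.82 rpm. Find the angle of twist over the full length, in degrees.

0.505°

ω = 2π·9.82/60 = 1.028 rad/s, so T = P/ω = 25.8×10³ / 1.028 = 25090 N·m.
J = π(d_o⁴ − d_i⁴)/32 = π(0.210⁴ − 0.119⁴)/32 = 1.712×10^-4 m⁴.
θ = T·L/(G·J) = 25090 × 4.82 / (80.1×10⁹ × 1.712×10^-4) = 8.816×10^-3 rad.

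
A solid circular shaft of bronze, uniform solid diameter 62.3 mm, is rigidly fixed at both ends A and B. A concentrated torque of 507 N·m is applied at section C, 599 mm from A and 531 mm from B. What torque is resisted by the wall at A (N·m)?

238 N·m

With uniform GJ and both ends fixed, compatibility θ_AC = θ_CB gives T_A·a = T_B·b, together with T_A + T_B = T₀.
T_A = T₀·b/(a+b) = 507.0·531/1130 = 238.2 N·m; T_B = 268.8 N·m.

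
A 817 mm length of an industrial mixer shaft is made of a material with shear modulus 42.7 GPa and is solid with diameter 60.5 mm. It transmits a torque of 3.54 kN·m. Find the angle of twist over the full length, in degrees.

2.95°

J = πd⁴/32 = π(0.0605)⁴/32 = 1.315×10^-6 m⁴.
θ = T·L/(G·J) = 3540 × 0.817 / (42.7×10⁹ × 1.315×10^-6) = 0.05150 rad.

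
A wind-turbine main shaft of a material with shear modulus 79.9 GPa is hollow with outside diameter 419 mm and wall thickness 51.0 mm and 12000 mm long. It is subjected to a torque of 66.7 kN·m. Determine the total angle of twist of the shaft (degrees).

J = π(d_o⁴ − d_i⁴)/32 = π(0.419⁴ − 0.317⁴)/32 = 2.035×10^-3 m⁴.
θ = T·L/(G·J) = 66700 × 12.0 / (79.9×10⁹ × 2.035×10^-3) = 4.924×10^-3 rad.

0.282°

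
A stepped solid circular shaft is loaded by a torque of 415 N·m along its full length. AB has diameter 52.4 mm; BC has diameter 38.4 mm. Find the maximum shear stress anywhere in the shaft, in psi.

Under the same torque, τ_max = 16T/(πd³) is largest where d is smallest — segment BC (d = 38.4 mm).
τ_max = 16·415.0/(π·(0.0384)³) = 3.733×10^7 Pa.

5410 psi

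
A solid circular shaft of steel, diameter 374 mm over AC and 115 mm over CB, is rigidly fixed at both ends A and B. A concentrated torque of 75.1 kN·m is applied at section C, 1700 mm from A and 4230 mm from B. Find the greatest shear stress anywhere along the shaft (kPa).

7290 kPa

Compatibility: T_A·a/J_AC = T_B·b/J_CB with T_A + T_B = T₀.
J_AC = 1.92×10^-3 m⁴, J_CB = 1.72×10^-5 m⁴, so T_A = T₀·(J_AC/a)/((J_AC/a)+(J_CB/b)) = 74830 N·m, T_B = 268.8 N·m.
τ in each portion: τ_AC = 7.29×10^6 Pa, τ_CB = 9.00×10^5 Pa; maximum is in AC.
τ_max = T_AC·r/J = 74830·0.187/1.92×10^-3 = 7.285×10^6 Pa.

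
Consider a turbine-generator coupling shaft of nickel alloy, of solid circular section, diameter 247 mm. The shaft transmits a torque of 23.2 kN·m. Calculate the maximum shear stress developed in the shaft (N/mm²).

7.84 N/mm²

J = πd⁴/32 = π(0.247)⁴/32 = 3.654×10^-4 m⁴.
τ_max = T·r/J = 23200 × 0.123 / 3.654×10^-4 = 7.841×10^6 Pa.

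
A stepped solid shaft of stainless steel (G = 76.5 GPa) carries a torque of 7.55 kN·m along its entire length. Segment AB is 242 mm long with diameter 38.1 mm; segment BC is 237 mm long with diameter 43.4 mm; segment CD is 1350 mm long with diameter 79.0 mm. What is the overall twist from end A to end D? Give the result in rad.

J_AB = π(0.0381)⁴/32 = 2.07×10^-7 m⁴; J_BC = π(0.0434)⁴/32 = 3.48×10^-7 m⁴; J_CD = π(0.0790)⁴/32 = 3.82×10^-6 m⁴.
θ = (T/G)·Σ L_i/J_i = (7550/76.5×10⁹)·(0.242/2.07×10^-7 + 0.237/3.48×10^-7 + 1.35/3.82×10^-6) = 0.2174 rad.

0.217 rad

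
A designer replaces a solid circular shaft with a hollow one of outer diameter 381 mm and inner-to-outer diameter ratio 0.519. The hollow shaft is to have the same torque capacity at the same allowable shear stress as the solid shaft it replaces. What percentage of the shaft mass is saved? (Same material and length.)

Equal τ_max and T ⇒ the solid shaft needs d_s³ = d_o³(1−k⁴), so d_s = 381·(1−0.519⁴)^(1/3) = 371.6 mm.
Area ratio A_h/A_s = d_o²(1−k²)/d_s² = (1−k²)/(1−k⁴)^(2/3) = 0.7683.
Mass saving = 1 − 0.7683 = 23.2 %.

23.2 %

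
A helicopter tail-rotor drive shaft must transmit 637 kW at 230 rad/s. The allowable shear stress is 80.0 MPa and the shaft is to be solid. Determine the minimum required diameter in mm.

ω = 230 rad/s, so T = P/ω = 637×10³ / 230.0 = 2770 N·m.
For a solid shaft τ_max = 16T/(πd³), so d = (16T/(π τ_allow))^(1/3) = (16·2770/(π·8.00×10^7))^(1/3) = 0.05607 m.

56.1 mm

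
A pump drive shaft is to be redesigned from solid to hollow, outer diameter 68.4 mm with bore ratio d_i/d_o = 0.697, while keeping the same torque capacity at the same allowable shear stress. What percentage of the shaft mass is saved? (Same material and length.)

Equal τ_max and T ⇒ the solid shaft needs d_s³ = d_o³(1−k⁴), so d_s = 68.4·(1−0.697⁴)^(1/3) = 62.53 mm.
Area ratio A_h/A_s = d_o²(1−k²)/d_s² = (1−k²)/(1−k⁴)^(2/3) = 0.6153.
Mass saving = 1 − 0.6153 = 38.5 %.

38.5 %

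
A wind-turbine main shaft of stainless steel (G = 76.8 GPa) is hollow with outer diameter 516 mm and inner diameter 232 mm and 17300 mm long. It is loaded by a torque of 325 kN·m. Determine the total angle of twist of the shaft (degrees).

0.628°

J = π(d_o⁴ − d_i⁴)/32 = π(0.516⁴ − 0.232⁴)/32 = 6.675×10^-3 m⁴.
θ = T·L/(G·J) = 325000 × 17.3 / (76.8×10⁹ × 6.675×10^-3) = 0.01097 rad.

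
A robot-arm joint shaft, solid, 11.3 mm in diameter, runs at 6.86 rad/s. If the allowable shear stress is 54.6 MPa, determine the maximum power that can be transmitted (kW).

J = πd⁴/32 = π(0.0113)⁴/32 = 1.601×10^-9 m⁴.
T_max = τ_allow·J/r = 5.46×10^7 × 1.601×10^-9 / 0.00565 = 15.47 N·m.
ω = 6.86 rad/s, so P_max = T_max·ω = 106.1 W.

0.106 kW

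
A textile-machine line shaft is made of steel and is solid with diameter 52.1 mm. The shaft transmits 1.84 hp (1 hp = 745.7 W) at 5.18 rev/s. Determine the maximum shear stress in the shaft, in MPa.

ω = 2π·5.18 = 32.55 rad/s, so T = P/ω = 1.84×745.7 / 32.55 = 42.16 N·m.
J = πd⁴/32 = π(0.0521)⁴/32 = 7.234×10^-7 m⁴.
τ_max = T·r/J = 42.16 × 0.0261 / 7.234×10^-7 = 1.518×10^6 Pa.

1.52 MPa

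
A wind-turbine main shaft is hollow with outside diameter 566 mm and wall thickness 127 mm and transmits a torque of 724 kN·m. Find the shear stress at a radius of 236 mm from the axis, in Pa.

1.87e7 Pa

J = π(d_o⁴ − d_i⁴)/32 = π(0.566⁴ − 0.312⁴)/32 = 9.145×10^-3 m⁴.
Shear stress varies linearly with radius: τ = T·r/J = 724000 × 0.236 / 9.145×10^-3 = 1.868×10^7 Pa.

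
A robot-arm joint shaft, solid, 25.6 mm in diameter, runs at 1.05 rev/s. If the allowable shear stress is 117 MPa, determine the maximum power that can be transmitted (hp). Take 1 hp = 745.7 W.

3.41 hp

J = πd⁴/32 = π(0.0256)⁴/32 = 4.217×10^-8 m⁴.
T_max = τ_allow·J/r = 1.17×10^8 × 4.217×10^-8 / 0.0128 = 385.4 N·m.
ω = 2π·1.05 = 6.597 rad/s, so P_max = T_max·ω = 2543 W.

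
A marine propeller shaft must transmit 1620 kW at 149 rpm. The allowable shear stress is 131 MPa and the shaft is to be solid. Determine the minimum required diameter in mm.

ω = 2π·149/60 = 15.60 rad/s, so T = P/ω = 1620×10³ / 15.60 = 103800 N·m.
For a solid shaft τ_max = 16T/(πd³), so d = (16T/(π τ_allow))^(1/3) = (16·103800/(π·1.31×10^8))^(1/3) = 0.1592 m.

159 mm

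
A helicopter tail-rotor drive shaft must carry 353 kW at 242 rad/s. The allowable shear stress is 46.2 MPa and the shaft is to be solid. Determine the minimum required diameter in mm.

ω = 242 rad/s, so T = P/ω = 353×10³ / 242.0 = 1459 N·m.
For a solid shaft τ_max = 16T/(πd³), so d = (16T/(π τ_allow))^(1/3) = (16·1459/(π·4.62×10^7))^(1/3) = 0.05438 m.

54.4 mm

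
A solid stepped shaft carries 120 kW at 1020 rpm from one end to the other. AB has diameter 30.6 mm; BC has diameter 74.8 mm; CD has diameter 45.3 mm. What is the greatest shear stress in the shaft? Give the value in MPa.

ω = 2π·1020/60 = 106.8 rad/s, so T = P/ω = 120×10³ / 106.8 = 1123 N·m.
Under the same torque, τ_max = 16T/(πd³) is largest where d is smallest — segment AB (d = 30.6 mm).
τ_max = 16·1123/(π·(0.0306)³) = 1.997×10^8 Pa.

200 MPa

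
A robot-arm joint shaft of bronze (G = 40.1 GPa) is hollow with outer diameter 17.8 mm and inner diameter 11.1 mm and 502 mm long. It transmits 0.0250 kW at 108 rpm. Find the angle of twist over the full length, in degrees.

0.190°

ω = 2π·108/60 = 11.31 rad/s, so T = P/ω = 0.0250×10³ / 11.31 = 2.210 N·m.
J = π(d_o⁴ − d_i⁴)/32 = π(0.0178⁴ − 0.0111⁴)/32 = 8.365×10^-9 m⁴.
θ = T·L/(G·J) = 2.210 × 0.502 / (40.1×10⁹ × 8.365×10^-9) = 3.308×10^-3 rad.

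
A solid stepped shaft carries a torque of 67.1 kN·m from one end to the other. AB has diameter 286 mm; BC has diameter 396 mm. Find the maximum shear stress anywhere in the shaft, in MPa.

Under the same torque, τ_max = 16T/(πd³) is largest where d is smallest — segment AB (d = 286 mm).
τ_max = 16·67100/(π·(0.286)³) = 1.461×10^7 Pa.

14.6 MPa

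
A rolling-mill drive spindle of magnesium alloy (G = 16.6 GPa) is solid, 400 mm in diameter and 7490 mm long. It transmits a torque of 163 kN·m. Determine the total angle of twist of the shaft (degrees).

1.68°

J = πd⁴/32 = π(0.400)⁴/32 = 2.513×10^-3 m⁴.
θ = T·L/(G·J) = 163000 × 7.49 / (16.6×10⁹ × 2.513×10^-3) = 0.02926 rad.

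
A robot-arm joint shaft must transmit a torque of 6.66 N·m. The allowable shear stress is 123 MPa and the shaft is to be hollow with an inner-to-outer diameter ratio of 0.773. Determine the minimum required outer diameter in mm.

7.54 mm

For a hollow shaft with d_i/d_o = 0.773: τ_max = 16T/(π d_o³ (1−k⁴)), so d_o = [16T/(π τ_allow (1−k⁴))]^(1/3) = [16·6.660/(π·1.23×10^8·0.6430)]^(1/3) = 0.007541 m.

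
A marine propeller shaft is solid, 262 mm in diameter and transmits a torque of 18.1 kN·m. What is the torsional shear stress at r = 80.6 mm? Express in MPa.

J = πd⁴/32 = π(0.262)⁴/32 = 4.626×10^-4 m⁴.
Shear stress varies linearly with radius: τ = T·r/J = 18100 × 0.0806 / 4.626×10^-4 = 3.154×10^6 Pa.

3.15 MPa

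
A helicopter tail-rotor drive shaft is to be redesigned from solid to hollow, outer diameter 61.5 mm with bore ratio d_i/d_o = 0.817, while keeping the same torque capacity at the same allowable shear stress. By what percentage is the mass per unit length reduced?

50.7 %

Equal τ_max and T ⇒ the solid shaft needs d_s³ = d_o³(1−k⁴), so d_s = 61.5·(1−0.817⁴)^(1/3) = 50.52 mm.
Area ratio A_h/A_s = d_o²(1−k²)/d_s² = (1−k²)/(1−k⁴)^(2/3) = 0.4927.
Mass saving = 1 − 0.4927 = 50.7 %.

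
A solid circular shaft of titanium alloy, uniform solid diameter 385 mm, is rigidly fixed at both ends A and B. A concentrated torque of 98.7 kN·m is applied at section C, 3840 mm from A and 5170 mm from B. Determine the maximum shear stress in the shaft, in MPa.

5.05 MPa

With uniform GJ and both ends fixed, compatibility θ_AC = θ_CB gives T_A·a = T_B·b, together with T_A + T_B = T₀.
T_A = T₀·b/(a+b) = 98700·5170/9010 = 56630 N·m; T_B = 42070 N·m.
τ in each portion: τ_AC = 5.05×10^6 Pa, τ_CB = 3.75×10^6 Pa; maximum is in AC.
τ_max = T_AC·r/J = 56630·0.193/2.16×10^-3 = 5.054×10^6 Pa.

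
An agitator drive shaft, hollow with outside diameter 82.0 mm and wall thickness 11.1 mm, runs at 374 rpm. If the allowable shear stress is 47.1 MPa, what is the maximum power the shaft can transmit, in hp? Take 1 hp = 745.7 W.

J = π(d_o⁴ − d_i⁴)/32 = π(0.0820⁴ − 0.0598⁴)/32 = 3.183×10^-6 m⁴.
T_max = τ_allow·J/r = 4.71×10^7 × 3.183×10^-6 / 0.0410 = 3657 N·m.
ω = 2π·374/60 = 39.17 rad/s, so P_max = T_max·ω = 1.432×10^5 W.

192 hp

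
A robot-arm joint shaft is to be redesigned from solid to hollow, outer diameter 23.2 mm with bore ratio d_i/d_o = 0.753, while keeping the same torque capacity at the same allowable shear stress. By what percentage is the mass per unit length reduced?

43.9 %

Equal τ_max and T ⇒ the solid shaft needs d_s³ = d_o³(1−k⁴), so d_s = 23.2·(1−0.753⁴)^(1/3) = 20.39 mm.
Area ratio A_h/A_s = d_o²(1−k²)/d_s² = (1−k²)/(1−k⁴)^(2/3) = 0.5608.
Mass saving = 1 − 0.5608 = 43.9 %.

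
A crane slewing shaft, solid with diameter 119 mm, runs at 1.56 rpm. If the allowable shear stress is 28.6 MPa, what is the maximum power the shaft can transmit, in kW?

J = πd⁴/32 = π(0.119)⁴/32 = 1.969×10^-5 m⁴.
T_max = τ_allow·J/r = 2.86×10^7 × 1.969×10^-5 / 0.0595 = 9463 N·m.
ω = 2π·1.56/60 = 0.1634 rad/s, so P_max = T_max·ω = 1546 W.

1.55 kW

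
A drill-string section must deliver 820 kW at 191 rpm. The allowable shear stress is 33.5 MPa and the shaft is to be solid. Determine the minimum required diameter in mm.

184 mm

ω = 2π·191/60 = 20.00 rad/s, so T = P/ω = 820×10³ / 20.00 = 41000 N·m.
For a solid shaft τ_max = 16T/(πd³), so d = (16T/(π τ_allow))^(1/3) = (16·41000/(π·3.35×10^7))^(1/3) = 0.1840 m.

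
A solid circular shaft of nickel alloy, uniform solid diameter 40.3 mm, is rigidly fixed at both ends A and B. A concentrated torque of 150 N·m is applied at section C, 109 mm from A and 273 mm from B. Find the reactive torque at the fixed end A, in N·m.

107 N·m

With uniform GJ and both ends fixed, compatibility θ_AC = θ_CB gives T_A·a = T_B·b, together with T_A + T_B = T₀.
T_A = T₀·b/(a+b) = 150.0·273/382.0 = 107.2 N·m; T_B = 42.80 N·m.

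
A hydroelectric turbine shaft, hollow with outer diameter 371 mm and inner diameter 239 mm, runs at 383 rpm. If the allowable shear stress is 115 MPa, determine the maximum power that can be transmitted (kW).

J = π(d_o⁴ − d_i⁴)/32 = π(0.371⁴ − 0.239⁴)/32 = 1.540×10^-3 m⁴.
T_max = τ_allow·J/r = 1.15×10^8 × 1.540×10^-3 / 0.185 = 954500 N·m.
ω = 2π·383/60 = 40.11 rad/s, so P_max = T_max·ω = 3.828×10^7 W.

38300 kW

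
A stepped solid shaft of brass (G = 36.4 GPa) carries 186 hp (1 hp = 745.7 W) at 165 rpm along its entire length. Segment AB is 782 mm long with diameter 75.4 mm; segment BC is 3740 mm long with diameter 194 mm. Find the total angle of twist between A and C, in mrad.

ω = 2π·165/60 = 17.28 rad/s, so T = P/ω = 186×745.7 / 17.28 = 8027 N·m.
J_AB = π(0.0754)⁴/32 = 3.17×10^-6 m⁴; J_BC = π(0.194)⁴/32 = 1.39×10^-4 m⁴.
θ = (T/G)·Σ L_i/J_i = (8027/36.4×10⁹)·(0.782/3.17×10^-6 + 3.74/1.39×10^-4) = 0.06028 rad.

60.3 mrad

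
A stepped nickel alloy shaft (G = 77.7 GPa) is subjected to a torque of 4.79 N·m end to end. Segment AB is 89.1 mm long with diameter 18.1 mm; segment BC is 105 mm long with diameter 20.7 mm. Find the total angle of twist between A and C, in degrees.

J_AB = π(0.0181)⁴/32 = 1.05×10^-8 m⁴; J_BC = π(0.0207)⁴/32 = 1.80×10^-8 m⁴.
θ = (T/G)·Σ L_i/J_i = (4.790/77.7×10⁹)·(0.0891/1.05×10^-8 + 0.105/1.80×10^-8) = 8.804×10^-4 rad.

0.0504°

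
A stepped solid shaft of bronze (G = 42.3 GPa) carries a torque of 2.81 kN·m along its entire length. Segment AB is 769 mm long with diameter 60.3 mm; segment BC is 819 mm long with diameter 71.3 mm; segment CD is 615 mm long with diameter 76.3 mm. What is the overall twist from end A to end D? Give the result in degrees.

J_AB = π(0.0603)⁴/32 = 1.30×10^-6 m⁴; J_BC = π(0.0713)⁴/32 = 2.54×10^-6 m⁴; J_CD = π(0.0763)⁴/32 = 3.33×10^-6 m⁴.
θ = (T/G)·Σ L_i/J_i = (2810/42.3×10⁹)·(0.769/1.30×10^-6 + 0.819/2.54×10^-6 + 0.615/3.33×10^-6) = 0.07308 rad.

4.19°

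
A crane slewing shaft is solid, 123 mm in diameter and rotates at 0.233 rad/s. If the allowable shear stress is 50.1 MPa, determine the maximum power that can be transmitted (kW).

J = πd⁴/32 = π(0.123)⁴/32 = 2.247×10^-5 m⁴.
T_max = τ_allow·J/r = 5.01×10^7 × 2.247×10^-5 / 0.0615 = 18310 N·m.
ω = 0.233 rad/s, so P_max = T_max·ω = 4265 W.

4.27 kW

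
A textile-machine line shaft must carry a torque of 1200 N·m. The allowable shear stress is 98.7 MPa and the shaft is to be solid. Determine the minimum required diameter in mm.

39.6 mm

For a solid shaft τ_max = 16T/(πd³), so d = (16T/(π τ_allow))^(1/3) = (16·1200/(π·9.87×10^7))^(1/3) = 0.03956 m.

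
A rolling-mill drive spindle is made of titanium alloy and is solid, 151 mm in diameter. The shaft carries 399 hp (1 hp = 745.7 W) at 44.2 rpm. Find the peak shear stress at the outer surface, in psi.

13800 psi

ω = 2π·44.2/60 = 4.629 rad/s, so T = P/ω = 399×745.7 / 4.629 = 64280 N·m.
J = πd⁴/32 = π(0.151)⁴/32 = 5.104×10^-5 m⁴.
τ_max = T·r/J = 64280 × 0.0755 / 5.104×10^-5 = 9.509×10^7 Pa.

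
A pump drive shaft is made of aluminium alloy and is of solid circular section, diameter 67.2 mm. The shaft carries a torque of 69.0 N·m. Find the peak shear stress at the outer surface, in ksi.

0.168 ksi

J = πd⁴/32 = π(0.0672)⁴/32 = 2.002×10^-6 m⁴.
τ_max = T·r/J = 69.00 × 0.0336 / 2.002×10^-6 = 1.158×10^6 Pa.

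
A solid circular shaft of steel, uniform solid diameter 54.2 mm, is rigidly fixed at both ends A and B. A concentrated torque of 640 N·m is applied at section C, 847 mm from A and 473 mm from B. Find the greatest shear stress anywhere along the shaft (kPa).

13100 kPa

With uniform GJ and both ends fixed, compatibility θ_AC = θ_CB gives T_A·a = T_B·b, together with T_A + T_B = T₀.
T_A = T₀·b/(a+b) = 640.0·473/1320 = 229.3 N·m; T_B = 410.7 N·m.
τ in each portion: τ_AC = 7.34×10^6 Pa, τ_CB = 1.31×10^7 Pa; maximum is in CB.
τ_max = T_CB·r/J = 410.7·0.0271/8.47×10^-7 = 1.314×10^7 Pa.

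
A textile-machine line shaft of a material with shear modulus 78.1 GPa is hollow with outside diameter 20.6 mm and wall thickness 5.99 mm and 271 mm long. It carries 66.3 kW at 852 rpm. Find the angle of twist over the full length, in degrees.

8.62°

ω = 2π·852/60 = 89.22 rad/s, so T = P/ω = 66.3×10³ / 89.22 = 743.1 N·m.
J = π(d_o⁴ − d_i⁴)/32 = π(0.0206⁴ − 0.00862⁴)/32 = 1.714×10^-8 m⁴.
θ = T·L/(G·J) = 743.1 × 0.271 / (78.1×10⁹ × 1.714×10^-8) = 0.1505 rad.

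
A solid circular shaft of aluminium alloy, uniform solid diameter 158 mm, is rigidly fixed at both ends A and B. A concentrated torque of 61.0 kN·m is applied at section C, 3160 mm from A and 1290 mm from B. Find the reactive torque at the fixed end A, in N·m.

17700 N·m

With uniform GJ and both ends fixed, compatibility θ_AC = θ_CB gives T_A·a = T_B·b, together with T_A + T_B = T₀.
T_A = T₀·b/(a+b) = 61000·1290/4450 = 17680 N·m; T_B = 43320 N·m.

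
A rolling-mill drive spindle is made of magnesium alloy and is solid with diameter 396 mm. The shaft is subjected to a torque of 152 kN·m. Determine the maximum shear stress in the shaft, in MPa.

J = πd⁴/32 = π(0.396)⁴/32 = 2.414×10^-3 m⁴.
τ_max = T·r/J = 152000 × 0.198 / 2.414×10^-3 = 1.247×10^7 Pa.

12.5 MPa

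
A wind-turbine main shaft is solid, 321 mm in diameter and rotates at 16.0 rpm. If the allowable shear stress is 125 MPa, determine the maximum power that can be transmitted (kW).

1360 kW

J = πd⁴/32 = π(0.321)⁴/32 = 1.042×10^-3 m⁴.
T_max = τ_allow·J/r = 1.25×10^8 × 1.042×10^-3 / 0.161 = 811800 N·m.
ω = 2π·16.0/60 = 1.676 rad/s, so P_max = T_max·ω = 1.360×10^6 W.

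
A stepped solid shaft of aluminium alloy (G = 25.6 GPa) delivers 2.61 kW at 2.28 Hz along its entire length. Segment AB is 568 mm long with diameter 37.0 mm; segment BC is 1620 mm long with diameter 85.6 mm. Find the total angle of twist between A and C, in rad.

ω = 2π·2.28 = 14.33 rad/s, so T = P/ω = 2.61×10³ / 14.33 = 182.2 N·m.
J_AB = π(0.0370)⁴/32 = 1.84×10^-7 m⁴; J_BC = π(0.0856)⁴/32 = 5.27×10^-6 m⁴.
θ = (T/G)·Σ L_i/J_i = (182.2/25.6×10⁹)·(0.568/1.84×10^-7 + 1.62/5.27×10^-6) = 0.02416 rad.

0.0242 rad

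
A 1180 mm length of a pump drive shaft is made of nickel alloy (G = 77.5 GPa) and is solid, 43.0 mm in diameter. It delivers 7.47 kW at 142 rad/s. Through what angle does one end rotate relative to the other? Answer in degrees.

0.137°

ω = 142 rad/s, so T = P/ω = 7.47×10³ / 142.0 = 52.61 N·m.
J = πd⁴/32 = π(0.0430)⁴/32 = 3.356×10^-7 m⁴.
θ = T·L/(G·J) = 52.61 × 1.18 / (77.5×10⁹ × 3.356×10^-7) = 2.386×10^-3 rad.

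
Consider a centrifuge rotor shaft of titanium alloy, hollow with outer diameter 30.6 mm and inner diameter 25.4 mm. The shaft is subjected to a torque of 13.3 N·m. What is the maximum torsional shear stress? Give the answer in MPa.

4.50 MPa

J = π(d_o⁴ − d_i⁴)/32 = π(0.0306⁴ − 0.0254⁴)/32 = 4.521×10^-8 m⁴.
τ_max = T·r/J = 13.30 × 0.0153 / 4.521×10^-8 = 4.501×10^6 Pa.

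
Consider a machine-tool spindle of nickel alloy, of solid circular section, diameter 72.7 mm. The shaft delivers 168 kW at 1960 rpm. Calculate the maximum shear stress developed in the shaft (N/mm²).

10.8 N/mm²

ω = 2π·1960/60 = 205.3 rad/s, so T = P/ω = 168×10³ / 205.3 = 818.5 N·m.
J = πd⁴/32 = π(0.0727)⁴/32 = 2.742×10^-6 m⁴.
τ_max = T·r/J = 818.5 × 0.0364 / 2.742×10^-6 = 1.085×10^7 Pa.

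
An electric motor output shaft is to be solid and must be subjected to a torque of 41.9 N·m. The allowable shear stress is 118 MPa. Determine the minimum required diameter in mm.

12.2 mm

For a solid shaft τ_max = 16T/(πd³), so d = (16T/(π τ_allow))^(1/3) = (16·41.90/(π·1.18×10^8))^(1/3) = 0.01218 m.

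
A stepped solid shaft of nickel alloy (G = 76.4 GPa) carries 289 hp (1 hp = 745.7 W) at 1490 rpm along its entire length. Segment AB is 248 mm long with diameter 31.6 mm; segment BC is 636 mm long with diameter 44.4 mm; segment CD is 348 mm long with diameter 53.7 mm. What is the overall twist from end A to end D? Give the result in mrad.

83.6 mrad

ω = 2π·1490/60 = 156.0 rad/s, so T = P/ω = 289×745.7 / 156.0 = 1381 N·m.
J_AB = π(0.0316)⁴/32 = 9.79×10^-8 m⁴; J_BC = π(0.0444)⁴/32 = 3.82×10^-7 m⁴; J_CD = π(0.0537)⁴/32 = 8.16×10^-7 m⁴.
θ = (T/G)·Σ L_i/J_i = (1381/76.4×10⁹)·(0.248/9.79×10^-8 + 0.636/3.82×10^-7 + 0.348/8.16×10^-7) = 0.08364 rad.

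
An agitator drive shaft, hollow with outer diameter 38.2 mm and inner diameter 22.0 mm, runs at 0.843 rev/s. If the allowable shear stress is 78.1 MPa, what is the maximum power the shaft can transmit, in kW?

4.03 kW

J = π(d_o⁴ − d_i⁴)/32 = π(0.0382⁴ − 0.0220⁴)/32 = 1.861×10^-7 m⁴.
T_max = τ_allow·J/r = 7.81×10^7 × 1.861×10^-7 / 0.0191 = 760.8 N·m.
ω = 2π·0.843 = 5.297 rad/s, so P_max = T_max·ω = 4030 W.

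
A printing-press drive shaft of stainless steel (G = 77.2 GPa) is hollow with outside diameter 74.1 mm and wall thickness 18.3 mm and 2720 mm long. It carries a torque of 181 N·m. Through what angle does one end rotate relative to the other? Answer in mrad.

2.31 mrad

J = π(d_o⁴ − d_i⁴)/32 = π(0.0741⁴ − 0.0375⁴)/32 = 2.766×10^-6 m⁴.
θ = T·L/(G·J) = 181.0 × 2.72 / (77.2×10⁹ × 2.766×10^-6) = 2.306×10^-3 rad.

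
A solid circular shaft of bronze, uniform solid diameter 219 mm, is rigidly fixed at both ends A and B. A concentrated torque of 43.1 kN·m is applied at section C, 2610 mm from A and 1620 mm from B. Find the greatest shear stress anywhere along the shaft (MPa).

With uniform GJ and both ends fixed, compatibility θ_AC = θ_CB gives T_A·a = T_B·b, together with T_A + T_B = T₀.
T_A = T₀·b/(a+b) = 43100·1620/4230 = 16510 N·m; T_B = 26590 N·m.
τ in each portion: τ_AC = 8.00×10^6 Pa, τ_CB = 1.29×10^7 Pa; maximum is in CB.
τ_max = T_CB·r/J = 26590·0.110/2.26×10^-4 = 1.289×10^7 Pa.

12.9 MPa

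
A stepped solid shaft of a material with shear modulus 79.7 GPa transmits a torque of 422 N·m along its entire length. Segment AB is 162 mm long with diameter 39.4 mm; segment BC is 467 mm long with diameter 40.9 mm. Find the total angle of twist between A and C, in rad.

0.0126 rad

J_AB = π(0.0394)⁴/32 = 2.37×10^-7 m⁴; J_BC = π(0.0409)⁴/32 = 2.75×10^-7 m⁴.
θ = (T/G)·Σ L_i/J_i = (422.0/79.7×10⁹)·(0.162/2.37×10^-7 + 0.467/2.75×10^-7) = 0.01263 rad.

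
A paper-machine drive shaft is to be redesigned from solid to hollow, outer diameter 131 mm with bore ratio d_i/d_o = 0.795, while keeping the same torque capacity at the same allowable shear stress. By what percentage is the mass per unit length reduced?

Equal τ_max and T ⇒ the solid shaft needs d_s³ = d_o³(1−k⁴), so d_s = 131·(1−0.795⁴)^(1/3) = 110.5 mm.
Area ratio A_h/A_s = d_o²(1−k²)/d_s² = (1−k²)/(1−k⁴)^(2/3) = 0.5170.
Mass saving = 1 − 0.5170 = 48.3 %.

48.3 %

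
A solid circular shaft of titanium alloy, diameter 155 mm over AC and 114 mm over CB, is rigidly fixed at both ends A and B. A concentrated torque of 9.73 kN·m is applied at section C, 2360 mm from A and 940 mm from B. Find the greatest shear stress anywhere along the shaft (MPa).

Compatibility: T_A·a/J_AC = T_B·b/J_CB with T_A + T_B = T₀.
J_AC = 5.67×10^-5 m⁴, J_CB = 1.66×10^-5 m⁴, so T_A = T₀·(J_AC/a)/((J_AC/a)+(J_CB/b)) = 5609 N·m, T_B = 4121 N·m.
τ in each portion: τ_AC = 7.67×10^6 Pa, τ_CB = 1.42×10^7 Pa; maximum is in CB.
τ_max = T_CB·r/J = 4121·0.0570/1.66×10^-5 = 1.417×10^7 Pa.

14.2 MPa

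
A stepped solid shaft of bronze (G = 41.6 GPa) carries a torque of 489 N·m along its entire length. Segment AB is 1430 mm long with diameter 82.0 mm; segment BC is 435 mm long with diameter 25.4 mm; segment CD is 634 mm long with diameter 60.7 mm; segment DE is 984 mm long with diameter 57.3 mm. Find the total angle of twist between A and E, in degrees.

J_AB = π(0.0820)⁴/32 = 4.44×10^-6 m⁴; J_BC = π(0.0254)⁴/32 = 4.09×10^-8 m⁴; J_CD = π(0.0607)⁴/32 = 1.33×10^-6 m⁴; J_DE = π(0.0573)⁴/32 = 1.06×10^-6 m⁴.
θ = (T/G)·Σ L_i/J_i = (489.0/41.6×10⁹)·(1.43/4.44×10^-6 + 0.435/4.09×10^-8 + 0.634/1.33×10^-6 + 0.984/1.06×10^-6) = 0.1454 rad.

8.33°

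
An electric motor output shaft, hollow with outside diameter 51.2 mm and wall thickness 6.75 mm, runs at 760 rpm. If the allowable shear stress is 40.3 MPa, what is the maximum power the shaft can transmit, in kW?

J = π(d_o⁴ − d_i⁴)/32 = π(0.0512⁴ − 0.0377⁴)/32 = 4.763×10^-7 m⁴.
T_max = τ_allow·J/r = 4.03×10^7 × 4.763×10^-7 / 0.0256 = 749.9 N·m.
ω = 2π·760/60 = 79.59 rad/s, so P_max = T_max·ω = 5.968×10^4 W.

59.7 kW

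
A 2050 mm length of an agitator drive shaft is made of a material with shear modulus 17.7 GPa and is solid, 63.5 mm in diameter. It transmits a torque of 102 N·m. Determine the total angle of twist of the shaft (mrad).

J = πd⁴/32 = π(0.0635)⁴/32 = 1.596×10^-6 m⁴.
θ = T·L/(G·J) = 102.0 × 2.05 / (17.7×10⁹ × 1.596×10^-6) = 7.401×10^-3 rad.

7.40 mrad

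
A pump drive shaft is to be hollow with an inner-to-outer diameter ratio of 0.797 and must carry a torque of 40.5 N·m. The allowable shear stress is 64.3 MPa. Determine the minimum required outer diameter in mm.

For a hollow shaft with d_i/d_o = 0.797: τ_max = 16T/(π d_o³ (1−k⁴)), so d_o = [16T/(π τ_allow (1−k⁴))]^(1/3) = [16·40.50/(π·6.43×10^7·0.5965)]^(1/3) = 0.01752 m.

17.5 mm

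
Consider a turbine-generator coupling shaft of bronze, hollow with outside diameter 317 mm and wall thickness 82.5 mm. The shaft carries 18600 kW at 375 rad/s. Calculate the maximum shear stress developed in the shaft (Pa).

8.37e6 Pa

ω = 375 rad/s, so T = P/ω = 18600×10³ / 375.0 = 49600 N·m.
J = π(d_o⁴ − d_i⁴)/32 = π(0.317⁴ − 0.152⁴)/32 = 9.390×10^-4 m⁴.
τ_max = T·r/J = 49600 × 0.159 / 9.390×10^-4 = 8.373×10^6 Pa.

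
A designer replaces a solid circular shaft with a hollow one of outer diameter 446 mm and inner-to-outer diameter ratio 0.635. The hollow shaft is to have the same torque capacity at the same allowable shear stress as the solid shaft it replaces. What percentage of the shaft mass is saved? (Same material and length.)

32.8 %

Equal τ_max and T ⇒ the solid shaft needs d_s³ = d_o³(1−k⁴), so d_s = 446·(1−0.635⁴)^(1/3) = 420.4 mm.
Area ratio A_h/A_s = d_o²(1−k²)/d_s² = (1−k²)/(1−k⁴)^(2/3) = 0.6717.
Mass saving = 1 − 0.6717 = 32.8 %.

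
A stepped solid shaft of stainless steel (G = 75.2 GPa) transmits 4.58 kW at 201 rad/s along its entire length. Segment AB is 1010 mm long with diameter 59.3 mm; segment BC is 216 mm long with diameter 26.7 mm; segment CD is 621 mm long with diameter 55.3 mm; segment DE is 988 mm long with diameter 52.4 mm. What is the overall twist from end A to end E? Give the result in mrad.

2.17 mrad

ω = 201 rad/s, so T = P/ω = 4.58×10³ / 201.0 = 22.79 N·m.
J_AB = π(0.0593)⁴/32 = 1.21×10^-6 m⁴; J_BC = π(0.0267)⁴/32 = 4.99×10^-8 m⁴; J_CD = π(0.0553)⁴/32 = 9.18×10^-7 m⁴; J_DE = π(0.0524)⁴/32 = 7.40×10^-7 m⁴.
θ = (T/G)·Σ L_i/J_i = (22.79/75.2×10⁹)·(1.01/1.21×10^-6 + 0.216/4.99×10^-8 + 0.621/9.18×10^-7 + 0.988/7.40×10^-7) = 2.173×10^-3 rad.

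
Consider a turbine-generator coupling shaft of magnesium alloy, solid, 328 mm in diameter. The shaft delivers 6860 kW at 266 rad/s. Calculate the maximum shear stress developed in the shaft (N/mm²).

ω = 266 rad/s, so T = P/ω = 6860×10³ / 266.0 = 25790 N·m.
J = πd⁴/32 = π(0.328)⁴/32 = 1.136×10^-3 m⁴.
τ_max = T·r/J = 25790 × 0.164 / 1.136×10^-3 = 3.722×10^6 Pa.

3.72 N/mm²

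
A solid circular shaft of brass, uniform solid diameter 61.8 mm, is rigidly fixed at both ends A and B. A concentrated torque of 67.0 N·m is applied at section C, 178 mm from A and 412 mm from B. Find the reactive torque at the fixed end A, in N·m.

With uniform GJ and both ends fixed, compatibility θ_AC = θ_CB gives T_A·a = T_B·b, together with T_A + T_B = T₀.
T_A = T₀·b/(a+b) = 67.00·412/590.0 = 46.79 N·m; T_B = 20.21 N·m.

46.8 N·m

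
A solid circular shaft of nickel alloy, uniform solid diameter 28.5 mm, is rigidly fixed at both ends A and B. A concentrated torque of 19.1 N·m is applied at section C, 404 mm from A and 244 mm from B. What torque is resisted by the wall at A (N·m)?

7.19 N·m

With uniform GJ and both ends fixed, compatibility θ_AC = θ_CB gives T_A·a = T_B·b, together with T_A + T_B = T₀.
T_A = T₀·b/(a+b) = 19.10·244/648.0 = 7.192 N·m; T_B = 11.91 N·m.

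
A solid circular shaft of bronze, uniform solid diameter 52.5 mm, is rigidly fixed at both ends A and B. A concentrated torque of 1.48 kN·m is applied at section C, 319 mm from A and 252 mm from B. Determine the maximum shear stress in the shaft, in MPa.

With uniform GJ and both ends fixed, compatibility θ_AC = θ_CB gives T_A·a = T_B·b, together with T_A + T_B = T₀.
T_A = T₀·b/(a+b) = 1480·252/571.0 = 653.2 N·m; T_B = 826.8 N·m.
τ in each portion: τ_AC = 2.30×10^7 Pa, τ_CB = 2.91×10^7 Pa; maximum is in CB.
τ_max = T_CB·r/J = 826.8·0.0262/7.46×10^-7 = 2.910×10^7 Pa.

29.1 MPa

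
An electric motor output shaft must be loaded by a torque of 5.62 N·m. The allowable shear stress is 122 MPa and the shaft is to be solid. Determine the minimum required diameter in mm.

For a solid shaft τ_max = 16T/(πd³), so d = (16T/(π τ_allow))^(1/3) = (16·5.620/(π·1.22×10^8))^(1/3) = 0.006168 m.

6.17 mm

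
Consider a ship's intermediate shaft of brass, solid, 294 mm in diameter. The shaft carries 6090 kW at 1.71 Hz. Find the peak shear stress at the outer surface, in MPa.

114 MPa

ω = 2π·1.71 = 10.74 rad/s, so T = P/ω = 6090×10³ / 10.74 = 566800 N·m.
J = πd⁴/32 = π(0.294)⁴/32 = 7.335×10^-4 m⁴.
τ_max = T·r/J = 566800 × 0.147 / 7.335×10^-4 = 1.136×10^8 Pa.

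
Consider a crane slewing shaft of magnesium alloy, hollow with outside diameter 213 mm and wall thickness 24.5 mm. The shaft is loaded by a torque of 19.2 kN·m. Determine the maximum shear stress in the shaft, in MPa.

J = π(d_o⁴ − d_i⁴)/32 = π(0.213⁴ − 0.164⁴)/32 = 1.311×10^-4 m⁴.
τ_max = T·r/J = 19200 × 0.106 / 1.311×10^-4 = 1.560×10^7 Pa.

15.6 MPa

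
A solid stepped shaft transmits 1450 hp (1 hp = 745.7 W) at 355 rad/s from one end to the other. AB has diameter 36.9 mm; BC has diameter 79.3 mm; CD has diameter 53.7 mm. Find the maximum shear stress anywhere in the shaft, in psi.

ω = 355 rad/s, so T = P/ω = 1450×745.7 / 355.0 = 3046 N·m.
Under the same torque, τ_max = 16T/(πd³) is largest where d is smallest — segment AB (d = 36.9 mm).
τ_max = 16·3046/(π·(0.0369)³) = 3.087×10^8 Pa.

44800 psi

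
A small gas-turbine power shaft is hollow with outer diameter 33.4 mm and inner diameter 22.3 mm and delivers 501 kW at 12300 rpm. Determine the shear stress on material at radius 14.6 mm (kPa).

ω = 2π·12300/60 = 1288 rad/s, so T = P/ω = 501×10³ / 1288 = 389.0 N·m.
J = π(d_o⁴ − d_i⁴)/32 = π(0.0334⁴ − 0.0223⁴)/32 = 9.790×10^-8 m⁴.
Shear stress varies linearly with radius: τ = T·r/J = 389.0 × 0.0146 / 9.790×10^-8 = 5.801×10^7 Pa.

58000 kPa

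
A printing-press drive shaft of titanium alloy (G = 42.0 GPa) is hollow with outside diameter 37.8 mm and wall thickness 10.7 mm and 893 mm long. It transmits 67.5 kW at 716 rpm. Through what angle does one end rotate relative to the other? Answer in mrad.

99.0 mrad

ω = 2π·716/60 = 74.98 rad/s, so T = P/ω = 67.5×10³ / 74.98 = 900.2 N·m.
J = π(d_o⁴ − d_i⁴)/32 = π(0.0378⁴ − 0.0164⁴)/32 = 1.933×10^-7 m⁴.
θ = T·L/(G·J) = 900.2 × 0.893 / (42.0×10⁹ × 1.933×10^-7) = 0.09901 rad.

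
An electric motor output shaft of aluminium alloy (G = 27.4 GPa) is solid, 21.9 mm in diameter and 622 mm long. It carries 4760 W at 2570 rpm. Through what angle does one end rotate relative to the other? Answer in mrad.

ω = 2π·2570/60 = 269.1 rad/s, so T = P/ω = 4760 / 269.1 = 17.69 N·m.
J = πd⁴/32 = π(0.0219)⁴/32 = 2.258×10^-8 m⁴.
θ = T·L/(G·J) = 17.69 × 0.622 / (27.4×10⁹ × 2.258×10^-8) = 0.01778 rad.

17.8 mrad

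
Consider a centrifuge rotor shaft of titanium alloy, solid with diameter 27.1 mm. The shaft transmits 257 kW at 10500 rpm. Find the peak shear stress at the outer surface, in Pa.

5.98e7 Pa

ω = 2π·10500/60 = 1100 rad/s, so T = P/ω = 257×10³ / 1100 = 233.7 N·m.
J = πd⁴/32 = π(0.0271)⁴/32 = 5.295×10^-8 m⁴.
τ_max = T·r/J = 233.7 × 0.0136 / 5.295×10^-8 = 5.981×10^7 Pa.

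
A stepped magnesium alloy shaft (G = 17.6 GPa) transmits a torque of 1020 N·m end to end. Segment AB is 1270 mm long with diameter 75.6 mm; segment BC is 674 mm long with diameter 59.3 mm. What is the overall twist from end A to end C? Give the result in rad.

J_AB = π(0.0756)⁴/32 = 3.21×10^-6 m⁴; J_BC = π(0.0593)⁴/32 = 1.21×10^-6 m⁴.
θ = (T/G)·Σ L_i/J_i = (1020/17.6×10⁹)·(1.27/3.21×10^-6 + 0.674/1.21×10^-6) = 0.05513 rad.

0.0551 rad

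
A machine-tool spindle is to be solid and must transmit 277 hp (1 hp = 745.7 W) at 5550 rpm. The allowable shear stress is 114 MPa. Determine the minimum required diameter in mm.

25.1 mm

ω = 2π·5550/60 = 581.2 rad/s, so T = P/ω = 277×745.7 / 581.2 = 355.4 N·m.
For a solid shaft τ_max = 16T/(πd³), so d = (16T/(π τ_allow))^(1/3) = (16·355.4/(π·1.14×10^8))^(1/3) = 0.02513 m.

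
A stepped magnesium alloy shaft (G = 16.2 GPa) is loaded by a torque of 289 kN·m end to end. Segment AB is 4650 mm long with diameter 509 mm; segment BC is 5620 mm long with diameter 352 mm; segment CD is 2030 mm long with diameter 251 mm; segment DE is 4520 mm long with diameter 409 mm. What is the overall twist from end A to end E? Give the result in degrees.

J_AB = π(0.509)⁴/32 = 6.59×10^-3 m⁴; J_BC = π(0.352)⁴/32 = 1.51×10^-3 m⁴; J_CD = π(0.251)⁴/32 = 3.90×10^-4 m⁴; J_DE = π(0.409)⁴/32 = 2.75×10^-3 m⁴.
θ = (T/G)·Σ L_i/J_i = (289000/16.2×10⁹)·(4.65/6.59×10^-3 + 5.62/1.51×10^-3 + 2.03/3.90×10^-4 + 4.52/2.75×10^-3) = 0.2014 rad.

11.5°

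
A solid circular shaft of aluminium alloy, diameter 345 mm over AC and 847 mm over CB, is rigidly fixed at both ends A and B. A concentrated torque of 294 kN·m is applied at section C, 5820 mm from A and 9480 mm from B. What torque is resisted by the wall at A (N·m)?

12600 N·m

Compatibility: T_A·a/J_AC = T_B·b/J_CB with T_A + T_B = T₀.
J_AC = 1.39×10^-3 m⁴, J_CB = 0.0505 m⁴, so T_A = T₀·(J_AC/a)/((J_AC/a)+(J_CB/b)) = 12620 N·m, T_B = 281400 N·m.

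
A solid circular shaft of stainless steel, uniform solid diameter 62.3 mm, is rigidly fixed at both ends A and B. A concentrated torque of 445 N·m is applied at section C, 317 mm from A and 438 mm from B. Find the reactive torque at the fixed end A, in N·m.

With uniform GJ and both ends fixed, compatibility θ_AC = θ_CB gives T_A·a = T_B·b, together with T_A + T_B = T₀.
T_A = T₀·b/(a+b) = 445.0·438/755.0 = 258.2 N·m; T_B = 186.8 N·m.

258 N·m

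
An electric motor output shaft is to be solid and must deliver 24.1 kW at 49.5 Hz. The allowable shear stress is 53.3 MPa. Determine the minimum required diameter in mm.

ω = 2π·49.5 = 311.0 rad/s, so T = P/ω = 24.1×10³ / 311.0 = 77.49 N·m.
For a solid shaft τ_max = 16T/(πd³), so d = (16T/(π τ_allow))^(1/3) = (16·77.49/(π·5.33×10^7))^(1/3) = 0.01949 m.

19.5 mm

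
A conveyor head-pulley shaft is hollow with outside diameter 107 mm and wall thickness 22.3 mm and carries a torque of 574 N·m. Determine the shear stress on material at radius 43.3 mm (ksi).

J = π(d_o⁴ − d_i⁴)/32 = π(0.107⁴ − 0.0624⁴)/32 = 1.138×10^-5 m⁴.
Shear stress varies linearly with radius: τ = T·r/J = 574.0 × 0.0433 / 1.138×10^-5 = 2.184×10^6 Pa.

0.317 ksi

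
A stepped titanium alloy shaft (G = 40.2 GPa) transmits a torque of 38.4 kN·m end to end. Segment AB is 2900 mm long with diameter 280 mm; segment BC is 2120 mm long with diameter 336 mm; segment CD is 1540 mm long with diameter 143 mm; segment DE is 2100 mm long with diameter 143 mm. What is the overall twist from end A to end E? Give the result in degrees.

J_AB = π(0.280)⁴/32 = 6.03×10^-4 m⁴; J_BC = π(0.336)⁴/32 = 1.25×10^-3 m⁴; J_CD = π(0.143)⁴/32 = 4.11×10^-5 m⁴; J_DE = π(0.143)⁴/32 = 4.11×10^-5 m⁴.
θ = (T/G)·Σ L_i/J_i = (38400/40.2×10⁹)·(2.90/6.03×10^-4 + 2.12/1.25×10^-3 + 1.54/4.11×10^-5 + 2.10/4.11×10^-5) = 0.09090 rad.

5.21°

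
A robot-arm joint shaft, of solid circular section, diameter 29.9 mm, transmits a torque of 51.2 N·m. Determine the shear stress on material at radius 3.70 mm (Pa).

2.41e6 Pa

J = πd⁴/32 = π(0.0299)⁴/32 = 7.847×10^-8 m⁴.
Shear stress varies linearly with radius: τ = T·r/J = 51.20 × 0.00370 / 7.847×10^-8 = 2.414×10^6 Pa.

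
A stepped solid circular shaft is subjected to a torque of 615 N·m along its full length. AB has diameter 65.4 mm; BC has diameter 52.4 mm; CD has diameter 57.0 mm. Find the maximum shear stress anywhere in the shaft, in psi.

Under the same torque, τ_max = 16T/(πd³) is largest where d is smallest — segment BC (d = 52.4 mm).
τ_max = 16·615.0/(π·(0.0524)³) = 2.177×10^7 Pa.

3160 psi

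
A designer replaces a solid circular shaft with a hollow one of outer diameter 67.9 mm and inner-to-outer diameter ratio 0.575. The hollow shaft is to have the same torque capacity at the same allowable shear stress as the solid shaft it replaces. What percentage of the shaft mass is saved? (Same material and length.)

Equal τ_max and T ⇒ the solid shaft needs d_s³ = d_o³(1−k⁴), so d_s = 67.9·(1−0.575⁴)^(1/3) = 65.33 mm.
Area ratio A_h/A_s = d_o²(1−k²)/d_s² = (1−k²)/(1−k⁴)^(2/3) = 0.7231.
Mass saving = 1 − 0.7231 = 27.7 %.

27.7 %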